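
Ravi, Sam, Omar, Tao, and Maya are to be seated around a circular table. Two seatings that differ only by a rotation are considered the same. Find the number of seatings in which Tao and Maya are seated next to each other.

12

Treat {Tao, Maya} as one unit (2 internal orders) and seat the resulting 4 units around the table: (3)! circular arrangements.
So 2 × (3)! = 2 × 6 = 12.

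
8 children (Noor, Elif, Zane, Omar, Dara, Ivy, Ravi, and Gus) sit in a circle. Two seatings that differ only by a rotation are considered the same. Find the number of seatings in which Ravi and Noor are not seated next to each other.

3600

All circular seatings of 8 people number (7)! = 5040.
Those with Ravi next to Noor: fuse the pair into one unit and seat 7 units around a circle — 2·(6)! = 1440.
Subtracting, 5040 − 1440 = 3600.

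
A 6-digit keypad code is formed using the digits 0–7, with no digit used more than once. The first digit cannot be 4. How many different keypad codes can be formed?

17640

The first digit has 8−1 = 7 choices (anything except 4).
The remaining 5 digits are filled from the other 7 symbols without repetition: 7 × 6 × 5 × 4 × 3 = 2520.
Total: 7 × 2520 = 17640.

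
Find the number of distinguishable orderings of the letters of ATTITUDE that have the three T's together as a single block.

720

Treat the 3 copies of T as a single block. The multiset to arrange is then {TTT, A, D, E, I, U}, 6 items in all.
All 6 items are distinct, so there are (6)! = 720 arrangements.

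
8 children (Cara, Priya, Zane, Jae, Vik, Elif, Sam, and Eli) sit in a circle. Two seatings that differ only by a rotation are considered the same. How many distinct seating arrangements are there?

Fix one person's seat to break rotational symmetry; the remaining 7 people can be arranged in (7)! = 5040 ways.

5040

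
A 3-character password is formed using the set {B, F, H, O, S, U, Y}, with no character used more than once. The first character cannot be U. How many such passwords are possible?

The first character has 7−1 = 6 choices (anything except U).
The remaining 2 characters are filled from the other 6 symbols without repetition: 6 × 5 = 30.
Total: 6 × 30 = 180.

180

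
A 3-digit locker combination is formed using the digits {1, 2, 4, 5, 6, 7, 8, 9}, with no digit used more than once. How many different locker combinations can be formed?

336

Choose and order 3 of the 8 symbols: the first digit has 8 options, the next 7, then 6.
8 × 7 × 6 = 336.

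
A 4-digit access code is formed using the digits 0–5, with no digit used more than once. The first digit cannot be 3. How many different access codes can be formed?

The first digit has 6−1 = 5 choices (anything except 3).
The remaining 3 digits are filled from the other 5 symbols without repetition: 5 × 4 × 3 = 60.
Total: 5 × 60 = 300.

300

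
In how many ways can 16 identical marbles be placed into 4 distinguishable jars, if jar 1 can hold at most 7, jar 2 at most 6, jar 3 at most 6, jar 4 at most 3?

74

Ignoring the caps, the number of non-negative solutions to x_1+…+x_4 = 16 is C(19,3) = 969.
Subtract solutions that violate a single cap (substitute x_i' = x_i − (cap_i+1)): x_1 ≥ 8 gives C(11,3) = 165; x_2 ≥ 7 gives C(12,3) = 220; x_3 ≥ 7 gives C(12,3) = 220; x_4 ≥ 4 gives C(15,3) = 455. Together 1060.
Add back pairs where two caps are both exceeded: 4 + 4 + 35 + 10 + 56 + 56 = 165.
By inclusion–exclusion the count is 969 − 1060 + 165 = 74.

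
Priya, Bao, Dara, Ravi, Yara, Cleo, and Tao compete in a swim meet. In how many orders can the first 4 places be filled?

840

This is an ordered selection of 4 from 7: P(7,4).
That gives 7 × 6 × 5 × 4 = 840.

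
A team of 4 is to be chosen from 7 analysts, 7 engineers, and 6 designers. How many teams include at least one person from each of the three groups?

2499

Total 4-person selections from all 20: C(20,4) = 4845.
Subtract selections that omit an entire group: no analysts → C(13,4) = 715; no engineers → C(13,4) = 715; no designers → C(14,4) = 1001.
Add back selections omitting two groups (i.e. drawn from a single group): C(7,4) + C(7,4) + C(6,4) = 85.
By inclusion–exclusion: 4845 − 2431 + 85 = 2499.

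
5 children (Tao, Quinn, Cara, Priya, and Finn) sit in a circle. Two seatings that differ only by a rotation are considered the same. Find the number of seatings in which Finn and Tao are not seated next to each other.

12

All circular seatings of 5 people number (4)! = 24.
Those with Finn next to Tao: fuse the pair into one unit and seat 4 units around a circle — 2·(3)! = 12.
Subtracting, 24 − 12 = 12.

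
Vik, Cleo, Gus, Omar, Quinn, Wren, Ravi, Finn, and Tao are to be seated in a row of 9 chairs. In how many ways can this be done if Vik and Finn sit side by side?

80640

Glue Vik and Finn into one block (2 internal orders), leaving 8 units to arrange in a row.
So the count is 2·(8)! = 80640.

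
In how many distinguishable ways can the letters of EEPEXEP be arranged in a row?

The 7 letters of EEPEXEP have repeats: E appearing 4 times and P appearing twice.
So there are 7! / (4!·2!) = 105 distinguishable arrangements.

105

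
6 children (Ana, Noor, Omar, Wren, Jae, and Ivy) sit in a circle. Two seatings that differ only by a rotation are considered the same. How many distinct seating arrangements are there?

Around a circle, 6 distinct people have 6!/6 = (5)! = 120 rotationally distinct seatings.

120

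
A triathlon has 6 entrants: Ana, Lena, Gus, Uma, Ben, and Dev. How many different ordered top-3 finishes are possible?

There are 6 choices for 1st place, 5 for 2nd, and 4 for 3rd.
That gives 6 × 5 × 4 = 120.

120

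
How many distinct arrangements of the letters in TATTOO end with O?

20

Fix O in the last position and arrange the remaining 5 letters.
Those 5 letters have T appearing 3 times, giving (5)!/(3!) = 20.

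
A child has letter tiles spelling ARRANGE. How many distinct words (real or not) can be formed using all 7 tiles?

The 7 letters of ARRANGE have repeats: A appearing twice and R appearing twice.
The number of distinct arrangements is 7!/(2!·2!) = 5040/4 = 1260.

1260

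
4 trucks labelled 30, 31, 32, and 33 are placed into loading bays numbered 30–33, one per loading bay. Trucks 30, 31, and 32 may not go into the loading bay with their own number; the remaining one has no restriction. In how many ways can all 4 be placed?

11

Let Aᵢ (for i ∈ {30, 31, 32}) be the placements that put truck i in its forbidden loading bay. Any j of these fix j positions, leaving (4−j)! ways to fill the rest, and there are C(3,j) ways to pick which j.
By inclusion–exclusion, the number of valid placements is Σ_{j=0}^{3} (−1)^j C(3,j)·(4−j)!.
Computing: 24 − 18 + 6 − 1 = 11.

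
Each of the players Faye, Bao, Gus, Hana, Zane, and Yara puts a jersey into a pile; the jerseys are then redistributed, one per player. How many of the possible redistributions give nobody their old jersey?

Count assignments avoiding every fixed point. For any j of the 6 players fixed to their old jersey, the other 6−j can be arranged in (6−j)! ways.
By inclusion–exclusion this is Σ_{j=0}^{6} (−1)^j C(6,j)·(6−j)!.
Computing: 720 − 720 + 360 − 120 + 30 − 6 + 1 = 265.

265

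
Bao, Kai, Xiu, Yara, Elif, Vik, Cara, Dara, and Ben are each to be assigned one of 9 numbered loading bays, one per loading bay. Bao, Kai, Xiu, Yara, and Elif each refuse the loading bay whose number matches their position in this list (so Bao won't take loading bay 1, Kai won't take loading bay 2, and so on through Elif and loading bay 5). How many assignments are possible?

205056

Let Aᵢ (for 1 ≤ i ≤ 5) be the placements that put person i in their forbidden loading bay. Any j of these fix j positions, leaving (9−j)! ways to fill the rest, and there are C(5,j) ways to pick which j.
By inclusion–exclusion, the number of valid placements is Σ_{j=0}^{5} (−1)^j C(5,j)·(9−j)!.
Computing: 362880 − 201600 + 50400 − 7200 + 600 − 24 = 205056.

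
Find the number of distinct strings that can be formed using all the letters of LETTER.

The 6 letters of LETTER have repeats: E appearing twice and T appearing twice.
The number of distinct arrangements is 6!/(2!·2!) = 720/4 = 180.

180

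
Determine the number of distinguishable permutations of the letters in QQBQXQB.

The 7 letters of QQBQXQB have repeats: B appearing twice and Q appearing 4 times.
The number of distinct arrangements is 7!/(4!·2!) = 5040/48 = 105.

105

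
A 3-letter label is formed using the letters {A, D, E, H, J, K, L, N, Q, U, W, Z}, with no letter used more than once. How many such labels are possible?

1320

Choose and order 3 of the 12 symbols: the first letter has 12 options, the next 11, then 10.
That product is 12 × 11 × 10 = 1320.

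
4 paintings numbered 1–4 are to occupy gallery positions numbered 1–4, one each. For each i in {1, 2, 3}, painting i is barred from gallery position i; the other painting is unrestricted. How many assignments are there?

Let Aᵢ (for i ∈ {1, 2, 3}) be the placements that put painting i in its forbidden gallery position. Any j of these fix j positions, leaving (4−j)! ways to fill the rest, and there are C(3,j) ways to pick which j.
By inclusion–exclusion, the number of valid placements is Σ_{j=0}^{3} (−1)^j C(3,j)·(4−j)!.
Computing: 24 − 18 + 6 − 1 = 11.

11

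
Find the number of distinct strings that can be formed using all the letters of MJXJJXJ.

105

MJXJJXJ has 7 letters with J appearing 4 times and X appearing twice.
The number of distinct arrangements is 7!/(4!·2!) = 5040/48 = 105.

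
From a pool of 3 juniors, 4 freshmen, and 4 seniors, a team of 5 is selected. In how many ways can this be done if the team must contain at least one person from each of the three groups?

364

Total 5-person selections from all 11: C(11,5) = 462.
Subtract selections that omit an entire group: no juniors → C(8,5) = 56; no freshmen → C(7,5) = 21; no seniors → C(7,5) = 21.
Add back selections omitting two groups (i.e. drawn from a single group): C(3,5) + C(4,5) + C(4,5) = 0.
By inclusion–exclusion: 462 − 98 + 0 = 364.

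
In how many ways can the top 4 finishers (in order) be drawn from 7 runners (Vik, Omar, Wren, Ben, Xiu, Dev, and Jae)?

This is an ordered selection of 4 from 7: P(7,4).
That gives 7 × 6 × 5 × 4 = 840.

840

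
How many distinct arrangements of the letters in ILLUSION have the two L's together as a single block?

2520

Treat the 2 copies of L as a single block. The multiset to arrange is then {LL, I, I, N, O, S, U}, 7 items in all.
That gives (7)!/(2!) = 2520 arrangements.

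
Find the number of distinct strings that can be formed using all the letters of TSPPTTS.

TSPPTTS has 7 letters with P appearing twice, S appearing twice, and T appearing 3 times.
The number of distinct arrangements is 7!/(3!·2!·2!) = 5040/24 = 210.

210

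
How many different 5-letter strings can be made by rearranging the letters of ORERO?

ORERO has 5 letters with O appearing twice and R appearing twice.
The number of distinct arrangements is 5!/(2!·2!) = 120/4 = 30.

30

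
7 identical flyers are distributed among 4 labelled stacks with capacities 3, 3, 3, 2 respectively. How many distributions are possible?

28

Without the upper bounds there are C(10,3) = 120 ways to split 7 among 4 stacks.
Subtract solutions that violate a single cap (substitute x_i' = x_i − (cap_i+1)): x_1 ≥ 4 gives C(6,3) = 20; x_2 ≥ 4 gives C(6,3) = 20; x_3 ≥ 4 gives C(6,3) = 20; x_4 ≥ 3 gives C(7,3) = 35. Together 95.
Add back pairs where two caps are both exceeded: 0 + 0 + 1 + 0 + 1 + 1 = 3.
By inclusion–exclusion the count is 120 − 95 + 3 = 28.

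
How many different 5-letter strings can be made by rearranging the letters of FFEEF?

The 5 letters of FFEEF have repeats: E appearing twice and F appearing 3 times.
So there are 5! / (3!·2!) = 10 distinguishable arrangements.

10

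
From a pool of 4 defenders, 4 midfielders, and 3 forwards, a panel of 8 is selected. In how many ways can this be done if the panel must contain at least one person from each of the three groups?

Unrestricted: C(11,8) = 165 ways to pick any 8 of the 11.
Subtract selections that omit an entire group: no defenders → C(7,8) = 0; no midfielders → C(7,8) = 0; no forwards → C(8,8) = 1.
Add back selections omitting two groups (i.e. drawn from a single group): C(4,8) + C(4,8) + C(3,8) = 0.
By inclusion–exclusion: 165 − 1 + 0 = 164.

164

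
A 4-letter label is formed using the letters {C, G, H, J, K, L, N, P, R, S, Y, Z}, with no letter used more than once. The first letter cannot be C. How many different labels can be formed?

The first letter has 12−1 = 11 choices (anything except C).
The remaining 3 letters are filled from the other 11 symbols without repetition: 11 × 10 × 9 = 990.
Total: 11 × 990 = 10890.

10890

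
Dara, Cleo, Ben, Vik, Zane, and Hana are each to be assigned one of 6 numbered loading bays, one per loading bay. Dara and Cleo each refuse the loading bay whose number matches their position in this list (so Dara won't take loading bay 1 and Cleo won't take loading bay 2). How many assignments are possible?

Let Aᵢ (for i ∈ {1, 2}) be the placements that put person i in their forbidden loading bay. Any j of these fix j positions, leaving (6−j)! ways to fill the rest, and there are C(2,j) ways to pick which j.
By inclusion–exclusion, the number of valid placements is Σ_{j=0}^{2} (−1)^j C(2,j)·(6−j)!.
Computing: 720 − 240 + 24 = 504.

504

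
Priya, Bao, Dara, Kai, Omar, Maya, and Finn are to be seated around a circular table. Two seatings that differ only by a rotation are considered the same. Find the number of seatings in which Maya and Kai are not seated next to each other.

480

All circular seatings of 7 people number (6)! = 720.
Seatings with Maya beside Kai: treat them as a block with 2 internal orders, giving 2 × (5)! = 240.
Subtracting, 720 − 240 = 480.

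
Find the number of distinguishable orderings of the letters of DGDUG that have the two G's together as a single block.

Treat the 2 copies of G as a single block. The multiset to arrange is then {GG, D, D, U}, 4 items in all.
That gives (4)!/(2!) = 12 arrangements.

12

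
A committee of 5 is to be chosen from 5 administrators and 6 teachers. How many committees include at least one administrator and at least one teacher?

455

Total 5-person selections from all 11: C(11,5) = 462.
Subtract selections that omit an entire group: no administrators → C(6,5) = 6; no teachers → C(5,5) = 1.
Both groups omitted at once is impossible, so 462 − 7 = 455.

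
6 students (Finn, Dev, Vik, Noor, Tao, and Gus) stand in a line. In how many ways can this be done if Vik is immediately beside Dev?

240

Treat {Vik, Dev} as a single unit. There are 5 units to order, and the pair itself can be ordered 2 ways.
That gives 2 × 5! = 2 × 120 = 240.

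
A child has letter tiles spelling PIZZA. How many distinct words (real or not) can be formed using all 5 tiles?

60

The 5 letters of PIZZA have repeats: Z appearing twice.
The number of distinct arrangements is 5!/(2!) = 120/2 = 60.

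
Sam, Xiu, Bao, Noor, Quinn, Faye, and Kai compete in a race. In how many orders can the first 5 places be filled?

This is an ordered selection of 5 from 7: P(7,5).
That gives 7 × 6 × 5 × 4 × 3 = 2520.

2520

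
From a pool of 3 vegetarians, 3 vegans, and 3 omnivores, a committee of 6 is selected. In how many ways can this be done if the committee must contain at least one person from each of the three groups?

With no constraint there are C(9,6) = 84 possible selections.
Selections missing a whole group: no vegetarians → C(6,6) = 1; no vegans → C(6,6) = 1; no omnivores → C(6,6) = 1.
Add back selections omitting two groups (i.e. drawn from a single group): C(3,6) + C(3,6) + C(3,6) = 0.
By inclusion–exclusion: 84 − 3 + 0 = 81.

81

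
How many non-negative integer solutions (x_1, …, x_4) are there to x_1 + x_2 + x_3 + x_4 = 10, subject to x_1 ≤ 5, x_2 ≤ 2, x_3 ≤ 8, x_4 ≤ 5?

Ignoring the caps, the number of non-negative solutions to x_1+…+x_4 = 10 is C(13,3) = 286.
Subtract solutions that violate a single cap (substitute x_i' = x_i − (cap_i+1)): x_1 ≥ 6 gives C(7,3) = 35; x_2 ≥ 3 gives C(10,3) = 120; x_3 ≥ 9 gives C(4,3) = 4; x_4 ≥ 6 gives C(7,3) = 35. Together 194.
Add back pairs where two caps are both exceeded: 4 + 0 + 0 + 0 + 4 + 0 = 8.
By inclusion–exclusion the count is 286 − 194 + 8 = 100.

100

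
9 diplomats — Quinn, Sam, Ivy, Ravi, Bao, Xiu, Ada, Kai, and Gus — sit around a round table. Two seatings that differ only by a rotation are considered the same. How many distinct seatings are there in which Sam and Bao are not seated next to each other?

30240

All circular seatings of 9 people number (8)! = 40320.
Seatings with Sam beside Bao: treat them as a block with 2 internal orders, giving 2 × (7)! = 10080.
Subtracting, 40320 − 10080 = 30240.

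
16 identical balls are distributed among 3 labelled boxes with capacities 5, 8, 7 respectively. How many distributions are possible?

15

Without the upper bounds there are C(18,2) = 153 ways to split 16 among 3 boxes.
Subtract solutions that violate a single cap (substitute x_i' = x_i − (cap_i+1)): x_1 ≥ 6 gives C(12,2) = 66; x_2 ≥ 9 gives C(9,2) = 36; x_3 ≥ 8 gives C(10,2) = 45. Together 147.
Add back pairs where two caps are both exceeded: 3 + 6 + 0 = 9.
By inclusion–exclusion the count is 153 − 147 + 9 = 15.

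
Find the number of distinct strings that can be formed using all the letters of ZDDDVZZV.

560

The 8 letters of ZDDDVZZV have repeats: D appearing 3 times, V appearing twice, and Z appearing 3 times.
So there are 8! / (3!·3!·2!) = 560 distinguishable arrangements.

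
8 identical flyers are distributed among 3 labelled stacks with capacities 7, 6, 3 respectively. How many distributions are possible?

26

Without the upper bounds there are C(10,2) = 45 ways to split 8 among 3 stacks.
Subtract solutions that violate a single cap (substitute x_i' = x_i − (cap_i+1)): x_1 ≥ 8 gives C(2,2) = 1; x_2 ≥ 7 gives C(3,2) = 3; x_3 ≥ 4 gives C(6,2) = 15. Together 19.
No two caps can be exceeded simultaneously, so the pair terms are all 0.
By inclusion–exclusion the count is 45 − 19 + 0 = 26.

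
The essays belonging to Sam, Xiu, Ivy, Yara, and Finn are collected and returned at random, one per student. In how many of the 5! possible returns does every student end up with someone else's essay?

44

Let Aᵢ be the assignments in which student i gets their own essay. We want the size of the complement of A₁∪…∪A_5.
By inclusion–exclusion this is Σ_{j=0}^{5} (−1)^j C(5,j)·(5−j)!.
Computing: 120 − 120 + 60 − 20 + 5 − 1 = 44.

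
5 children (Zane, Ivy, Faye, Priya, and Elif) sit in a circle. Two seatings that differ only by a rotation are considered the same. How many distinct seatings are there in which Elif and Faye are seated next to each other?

Glue Elif and Faye into a block (2 internal orders). Seating 4 units around a circle gives (3)! arrangements.
So 2 × (3)! = 2 × 6 = 12.

12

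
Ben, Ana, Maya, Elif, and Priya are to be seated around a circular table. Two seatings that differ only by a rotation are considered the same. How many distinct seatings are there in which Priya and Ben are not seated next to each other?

Without the restriction there are (4)! = 24 seatings.
Those with Priya next to Ben: fuse the pair into one unit and seat 4 units around a circle — 2·(3)! = 12.
Subtracting, 24 − 12 = 12.

12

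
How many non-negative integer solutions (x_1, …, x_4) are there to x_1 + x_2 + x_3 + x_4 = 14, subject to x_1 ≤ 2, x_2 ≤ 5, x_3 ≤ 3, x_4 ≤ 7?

By stars and bars, unrestricted non-negative solutions to x_1+…+x_4 = 14 number C(14+3,3) = 680.
Subtract solutions that violate a single cap (substitute x_i' = x_i − (cap_i+1)): x_1 ≥ 3 gives C(14,3) = 364; x_2 ≥ 6 gives C(11,3) = 165; x_3 ≥ 4 gives C(13,3) = 286; x_4 ≥ 8 gives C(9,3) = 84. Together 899.
Add back pairs where two caps are both exceeded: 56 + 120 + 20 + 35 + 1 + 10 = 242.
Subtract triples: 4 + 0 + 0 + 0 = 4.
By inclusion–exclusion the count is 680 − 899 + 242 − 4 = 19.

19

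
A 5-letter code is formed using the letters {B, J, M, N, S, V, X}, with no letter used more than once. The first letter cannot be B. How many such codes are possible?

The first letter has 7−1 = 6 choices (anything except B).
The remaining 4 letters are filled from the other 6 symbols without repetition: 6 × 5 × 4 × 3 = 360.
Total: 6 × 360 = 2160.

2160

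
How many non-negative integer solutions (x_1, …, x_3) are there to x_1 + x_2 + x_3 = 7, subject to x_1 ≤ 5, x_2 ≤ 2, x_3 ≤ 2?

Without the upper bounds there are C(9,2) = 36 ways to split 7 among 3 variables.
Subtract solutions that violate a single cap (substitute x_i' = x_i − (cap_i+1)): x_1 ≥ 6 gives C(3,2) = 3; x_2 ≥ 3 gives C(6,2) = 15; x_3 ≥ 3 gives C(6,2) = 15. Together 33.
Add back pairs where two caps are both exceeded: 0 + 0 + 3 = 3.
By inclusion–exclusion the count is 36 − 33 + 3 = 6.

6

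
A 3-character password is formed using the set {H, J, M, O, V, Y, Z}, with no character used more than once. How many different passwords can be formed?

With no repetition, fill the 3 characters in order: 7 choices, then 6, down to 5.
That product is 7 × 6 × 5 = 210.

210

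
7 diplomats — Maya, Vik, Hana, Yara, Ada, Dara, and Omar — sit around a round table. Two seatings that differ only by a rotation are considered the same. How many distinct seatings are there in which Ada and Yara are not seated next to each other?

Without the restriction there are (6)! = 720 seatings.
Seatings with Ada beside Yara: treat them as a block with 2 internal orders, giving 2 × (5)! = 240.
Subtracting, 720 − 240 = 480.

480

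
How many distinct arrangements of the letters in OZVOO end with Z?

With the last slot taken by Z, it remains to arrange the other 4 letters (OVOO).
Those 4 letters have O appearing 3 times, giving (4)!/(3!) = 4.

4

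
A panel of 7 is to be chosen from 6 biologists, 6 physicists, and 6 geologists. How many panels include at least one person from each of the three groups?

Unrestricted: C(18,7) = 31824 ways to pick any 7 of the 18.
Selections missing a whole group: no biologists → C(12,7) = 792; no physicists → C(12,7) = 792; no geologists → C(12,7) = 792.
Add back selections omitting two groups (i.e. drawn from a single group): C(6,7) + C(6,7) + C(6,7) = 0.
By inclusion–exclusion: 31824 − 2376 + 0 = 29448.

29448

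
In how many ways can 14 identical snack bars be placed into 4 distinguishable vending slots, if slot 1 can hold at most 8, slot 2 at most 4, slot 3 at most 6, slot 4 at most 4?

Ignoring the caps, the number of non-negative solutions to x_1+…+x_4 = 14 is C(17,3) = 680.
Subtract solutions that violate a single cap (substitute x_i' = x_i − (cap_i+1)): x_1 ≥ 9 gives C(8,3) = 56; x_2 ≥ 5 gives C(12,3) = 220; x_3 ≥ 7 gives C(10,3) = 120; x_4 ≥ 5 gives C(12,3) = 220. Together 616.
Add back pairs where two caps are both exceeded: 1 + 0 + 1 + 10 + 35 + 10 = 57.
By inclusion–exclusion the count is 680 − 616 + 57 = 121.

121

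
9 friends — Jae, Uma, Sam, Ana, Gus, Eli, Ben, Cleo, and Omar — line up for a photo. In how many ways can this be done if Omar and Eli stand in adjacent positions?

Treat {Omar, Eli} as a single unit. There are 8 units to order, and the pair itself can be ordered 2 ways.
So the count is 2·(8)! = 80640.

80640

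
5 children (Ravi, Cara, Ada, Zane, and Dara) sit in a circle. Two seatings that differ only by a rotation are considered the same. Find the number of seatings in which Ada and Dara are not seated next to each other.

Without the restriction there are (4)! = 24 seatings.
Seatings with Ada beside Dara: treat them as a block with 2 internal orders, giving 2 × (3)! = 12.
Subtracting, 24 − 12 = 12.

12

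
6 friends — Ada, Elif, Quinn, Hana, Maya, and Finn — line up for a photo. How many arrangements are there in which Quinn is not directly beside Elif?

480

Of the 6! = 720 arrangements, those with Quinn and Elif adjacent number 2 × 5! = 240 (treat the pair as a block with 2 internal orders).
Complementary counting: 720 − 240 = 480.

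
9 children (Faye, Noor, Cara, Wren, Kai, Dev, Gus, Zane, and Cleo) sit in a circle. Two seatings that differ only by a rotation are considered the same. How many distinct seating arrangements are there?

Seat Faye anywhere (absorbing the rotational symmetry), then permute the other 8: (8)! = 40320.

40320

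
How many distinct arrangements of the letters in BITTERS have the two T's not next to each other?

1800

There are 7!/(2!) = 2520 arrangements of BITTERS in total.
Arrangements with the T's together: treat TT as one letter, giving (6)! = 720.
Subtracting, 2520 − 720 = 1800 arrangements keep the T's apart.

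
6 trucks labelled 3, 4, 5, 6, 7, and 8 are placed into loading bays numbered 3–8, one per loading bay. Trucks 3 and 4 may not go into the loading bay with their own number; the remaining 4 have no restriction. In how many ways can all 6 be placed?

Let Aᵢ (for i ∈ {3, 4}) be the placements that put truck i in its forbidden loading bay. Any j of these fix j positions, leaving (6−j)! ways to fill the rest, and there are C(2,j) ways to pick which j.
By inclusion–exclusion, the number of valid placements is Σ_{j=0}^{2} (−1)^j C(2,j)·(6−j)!.
Computing: 720 − 240 + 24 = 504.

504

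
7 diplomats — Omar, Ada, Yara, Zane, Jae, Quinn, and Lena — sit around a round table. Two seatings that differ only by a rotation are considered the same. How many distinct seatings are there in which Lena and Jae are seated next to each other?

240

Treat {Lena, Jae} as one unit (2 internal orders) and seat the resulting 6 units around the table: (5)! circular arrangements.
So 2 × (5)! = 2 × 120 = 240.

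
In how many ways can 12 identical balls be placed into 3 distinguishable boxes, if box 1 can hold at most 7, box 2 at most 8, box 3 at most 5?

38

Ignoring the caps, the number of non-negative solutions to x_1+…+x_3 = 12 is C(14,2) = 91.
Subtract solutions that violate a single cap (substitute x_i' = x_i − (cap_i+1)): x_1 ≥ 8 gives C(6,2) = 15; x_2 ≥ 9 gives C(5,2) = 10; x_3 ≥ 6 gives C(8,2) = 28. Together 53.
No two caps can be exceeded simultaneously, so the pair terms are all 0.
By inclusion–exclusion the count is 91 − 53 + 0 = 38.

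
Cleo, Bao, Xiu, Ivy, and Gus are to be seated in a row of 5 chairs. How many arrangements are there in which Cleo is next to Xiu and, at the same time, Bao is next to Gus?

24

Treat {Cleo,Xiu} as one block (2 orders) and {Bao,Gus} as another (2 orders).
That leaves 3 units to arrange: 2 × 2 × 3! = 4 × 6 = 24.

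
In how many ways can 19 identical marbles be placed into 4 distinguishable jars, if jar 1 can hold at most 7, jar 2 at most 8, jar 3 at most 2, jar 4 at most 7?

46

Without the upper bounds there are C(22,3) = 1540 ways to split 19 among 4 jars.
Subtract solutions that violate a single cap (substitute x_i' = x_i − (cap_i+1)): x_1 ≥ 8 gives C(14,3) = 364; x_2 ≥ 9 gives C(13,3) = 286; x_3 ≥ 3 gives C(19,3) = 969; x_4 ≥ 8 gives C(14,3) = 364. Together 1983.
Add back pairs where two caps are both exceeded: 10 + 165 + 20 + 120 + 10 + 165 = 490.
Subtract triples: 0 + 0 + 1 + 0 = 1.
By inclusion–exclusion the count is 1540 − 1983 + 490 − 1 = 46.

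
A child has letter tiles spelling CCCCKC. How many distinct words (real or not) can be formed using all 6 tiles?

6

CCCCKC has 6 letters with C appearing 5 times.
Dividing 6! = 720 by 5! = 120 for the repeated letters gives 6.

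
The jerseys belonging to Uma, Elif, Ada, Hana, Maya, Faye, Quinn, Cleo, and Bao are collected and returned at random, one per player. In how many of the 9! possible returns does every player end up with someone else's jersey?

Count assignments avoiding every fixed point. For any j of the 9 players fixed to their old jersey, the other 9−j can be arranged in (9−j)! ways.
By inclusion–exclusion this is Σ_{j=0}^{9} (−1)^j C(9,j)·(9−j)!.
Computing: 362880 − 362880 + 181440 − 60480 + 15120 − 3024 + 504 − 72 + 9 − 1 = 133496.

133496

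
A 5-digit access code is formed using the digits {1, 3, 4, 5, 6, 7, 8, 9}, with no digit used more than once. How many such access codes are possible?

With no repetition, fill the 5 digits in order: 8 choices, then 7, down to 4.
That product is 8 × 7 × 6 × 5 × 4 = 6720.

6720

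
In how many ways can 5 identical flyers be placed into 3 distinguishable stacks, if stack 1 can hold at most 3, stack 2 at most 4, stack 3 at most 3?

Ignoring the caps, the number of non-negative solutions to x_1+…+x_3 = 5 is C(7,2) = 21.
Subtract solutions that violate a single cap (substitute x_i' = x_i − (cap_i+1)): x_1 ≥ 4 gives C(3,2) = 3; x_2 ≥ 5 gives C(2,2) = 1; x_3 ≥ 4 gives C(3,2) = 3. Together 7.
No two caps can be exceeded simultaneously, so the pair terms are all 0.
By inclusion–exclusion the count is 21 − 7 + 0 = 14.

14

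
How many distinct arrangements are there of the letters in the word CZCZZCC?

Letter multiplicities in CZCZZCC: C×4, Z×3.
So there are 7! / (4!·3!) = 35 distinguishable arrangements.

35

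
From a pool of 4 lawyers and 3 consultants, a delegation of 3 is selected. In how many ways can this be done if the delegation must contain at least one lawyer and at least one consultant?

Unrestricted: C(7,3) = 35 ways to pick any 3 of the 7.
Subtract selections that omit an entire group: no lawyers → C(3,3) = 1; no consultants → C(4,3) = 4.
Both groups omitted at once is impossible, so 35 − 5 = 30.

30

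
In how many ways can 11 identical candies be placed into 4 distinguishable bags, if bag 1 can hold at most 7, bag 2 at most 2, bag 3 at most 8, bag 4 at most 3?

Ignoring the caps, the number of non-negative solutions to x_1+…+x_4 = 11 is C(14,3) = 364.
Subtract solutions that violate a single cap (substitute x_i' = x_i − (cap_i+1)): x_1 ≥ 8 gives C(6,3) = 20; x_2 ≥ 3 gives C(11,3) = 165; x_3 ≥ 9 gives C(5,3) = 10; x_4 ≥ 4 gives C(10,3) = 120. Together 315.
Add back pairs where two caps are both exceeded: 1 + 0 + 0 + 0 + 35 + 0 = 36.
By inclusion–exclusion the count is 364 − 315 + 36 = 85.

85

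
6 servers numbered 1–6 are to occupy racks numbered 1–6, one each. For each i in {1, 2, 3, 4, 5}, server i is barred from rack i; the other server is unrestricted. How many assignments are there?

Let Aᵢ (for 1 ≤ i ≤ 5) be the placements that put server i in its forbidden rack. Any j of these fix j positions, leaving (6−j)! ways to fill the rest, and there are C(5,j) ways to pick which j.
By inclusion–exclusion, the number of valid placements is Σ_{j=0}^{5} (−1)^j C(5,j)·(6−j)!.
Computing: 720 − 600 + 240 − 60 + 10 − 1 = 309.

309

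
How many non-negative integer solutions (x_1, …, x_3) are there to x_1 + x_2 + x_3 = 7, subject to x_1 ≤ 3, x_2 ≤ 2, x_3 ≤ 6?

Without the upper bounds there are C(9,2) = 36 ways to split 7 among 3 variables.
Subtract solutions that violate a single cap (substitute x_i' = x_i − (cap_i+1)): x_1 ≥ 4 gives C(5,2) = 10; x_2 ≥ 3 gives C(6,2) = 15; x_3 ≥ 7 gives C(2,2) = 1. Together 26.
Add back pairs where two caps are both exceeded: 1 + 0 + 0 = 1.
By inclusion–exclusion the count is 36 − 26 + 1 = 11.

11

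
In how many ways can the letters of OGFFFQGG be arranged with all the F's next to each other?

120

Treat the 3 copies of F as a single block. The multiset to arrange is then {FFF, G, G, G, O, Q}, 6 items in all.
That gives (6)!/(3!) = 120 arrangements.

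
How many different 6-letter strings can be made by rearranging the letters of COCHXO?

Letter multiplicities in COCHXO: C×2, H×1, O×2, X×1.
So there are 6! / (2!·2!) = 180 distinguishable arrangements.

180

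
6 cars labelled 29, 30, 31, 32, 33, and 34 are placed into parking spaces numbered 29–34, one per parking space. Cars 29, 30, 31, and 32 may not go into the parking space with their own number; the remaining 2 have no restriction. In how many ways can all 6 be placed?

362

Let Aᵢ (for 29 ≤ i ≤ 32) be the placements that put car i in its forbidden parking space. Any j of these fix j positions, leaving (6−j)! ways to fill the rest, and there are C(4,j) ways to pick which j.
By inclusion–exclusion, the number of valid placements is Σ_{j=0}^{4} (−1)^j C(4,j)·(6−j)!.
Computing: 720 − 480 + 144 − 24 + 2 = 362.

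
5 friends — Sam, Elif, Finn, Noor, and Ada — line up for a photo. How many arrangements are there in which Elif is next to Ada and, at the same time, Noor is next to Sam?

Treat {Elif,Ada} as one block (2 orders) and {Noor,Sam} as another (2 orders).
That leaves 3 units to arrange: 2 × 2 × 3! = 4 × 6 = 24.

24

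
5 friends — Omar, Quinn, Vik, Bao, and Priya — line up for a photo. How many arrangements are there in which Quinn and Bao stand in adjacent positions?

48

Place the 3 others and the Quinn-Bao pair as 4 objects in a line; the pair has 2 internal arrangements.
That gives 2 × 4! = 2 × 24 = 48.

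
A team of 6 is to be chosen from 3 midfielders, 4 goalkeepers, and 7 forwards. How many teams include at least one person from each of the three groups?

With no constraint there are C(14,6) = 3003 possible selections.
Selections missing a whole group: no midfielders → C(11,6) = 462; no goalkeepers → C(10,6) = 210; no forwards → C(7,6) = 7.
Add back selections omitting two groups (i.e. drawn from a single group): C(3,6) + C(4,6) + C(7,6) = 7.
By inclusion–exclusion: 3003 − 679 + 7 = 2331.

2331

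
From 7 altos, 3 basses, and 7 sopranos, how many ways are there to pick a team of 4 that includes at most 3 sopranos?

2345

Split by how many sopranos are chosen (0 through 3).
Sum: C(7,0)·C(10,4) + C(7,1)·C(10,3) + C(7,2)·C(10,2) + C(7,3)·C(10,1) = 210 + 840 + 945 + 350 = 2345.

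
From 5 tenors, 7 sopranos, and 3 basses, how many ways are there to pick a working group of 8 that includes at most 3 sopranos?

2605

Split by how many sopranos are chosen (0 through 3).
Sum: C(7,0)·C(8,8) + C(7,1)·C(8,7) + C(7,2)·C(8,6) + C(7,3)·C(8,5) = 1 + 56 + 588 + 1960 = 2605.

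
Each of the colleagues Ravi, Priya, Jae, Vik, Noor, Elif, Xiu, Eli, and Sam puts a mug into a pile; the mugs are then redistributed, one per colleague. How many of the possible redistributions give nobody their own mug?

Let Aᵢ be the assignments in which colleague i gets their own mug. We want the size of the complement of A₁∪…∪A_9.
By inclusion–exclusion this is Σ_{j=0}^{9} (−1)^j C(9,j)·(9−j)!.
Computing: 362880 − 362880 + 181440 − 60480 + 15120 − 3024 + 504 − 72 + 9 − 1 = 133496.

133496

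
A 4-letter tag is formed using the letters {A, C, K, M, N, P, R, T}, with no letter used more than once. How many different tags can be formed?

This is a permutation of 4 out of 8: P(8,4) = 8!/4!.
That product is 8 × 7 × 6 × 5 = 1680.

1680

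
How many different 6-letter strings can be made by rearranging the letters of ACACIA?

Letter multiplicities in ACACIA: A×3, C×2, I×1.
The number of distinct arrangements is 6!/(3!·2!) = 720/12 = 60.

60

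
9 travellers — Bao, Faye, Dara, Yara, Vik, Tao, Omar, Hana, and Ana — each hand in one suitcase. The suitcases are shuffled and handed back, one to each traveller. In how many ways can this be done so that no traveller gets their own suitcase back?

133496

Let Aᵢ be the assignments in which traveller i gets their own suitcase. We want the size of the complement of A₁∪…∪A_9.
By inclusion–exclusion this is Σ_{j=0}^{9} (−1)^j C(9,j)·(9−j)!.
Computing: 362880 − 362880 + 181440 − 60480 + 15120 − 3024 + 504 − 72 + 9 − 1 = 133496.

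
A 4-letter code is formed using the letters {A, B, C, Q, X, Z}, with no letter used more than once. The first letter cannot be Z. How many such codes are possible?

The first letter has 6−1 = 5 choices (anything except Z).
The remaining 3 letters are filled from the other 5 symbols without repetition: 5 × 4 × 3 = 60.
Total: 5 × 60 = 300.

300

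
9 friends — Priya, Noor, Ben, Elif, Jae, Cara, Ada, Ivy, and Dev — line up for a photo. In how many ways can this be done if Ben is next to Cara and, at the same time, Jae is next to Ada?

20160

Treat {Ben,Cara} as one block (2 orders) and {Jae,Ada} as another (2 orders).
That leaves 7 units to arrange: 2 × 2 × 7! = 4 × 5040 = 20160.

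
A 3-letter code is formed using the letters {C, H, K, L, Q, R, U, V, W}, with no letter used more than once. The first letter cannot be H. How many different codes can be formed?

The first letter has 9−1 = 8 choices (anything except H).
The remaining 2 letters are filled from the other 8 symbols without repetition: 8 × 7 = 56.
Total: 8 × 56 = 448.

448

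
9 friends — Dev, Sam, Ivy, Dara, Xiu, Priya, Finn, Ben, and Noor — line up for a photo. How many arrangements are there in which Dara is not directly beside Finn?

282240

There are 9! = 362880 arrangements in all. If Dara and Finn are adjacent, merging them into one block gives 2·(8)! = 80640 arrangements.
Complementary counting: 362880 − 80640 = 282240.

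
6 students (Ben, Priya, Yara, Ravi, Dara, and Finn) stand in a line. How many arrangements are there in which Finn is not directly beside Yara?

480

There are 6! = 720 arrangements in all. If Finn and Yara are adjacent, merging them into one block gives 2·(5)! = 240 arrangements.
So 720 − 240 = 480 arrangements keep them apart.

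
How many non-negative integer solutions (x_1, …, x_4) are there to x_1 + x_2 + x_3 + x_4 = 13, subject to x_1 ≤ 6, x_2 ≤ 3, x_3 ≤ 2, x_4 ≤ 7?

42

Without the upper bounds there are C(16,3) = 560 ways to split 13 among 4 variables.
Subtract solutions that violate a single cap (substitute x_i' = x_i − (cap_i+1)): x_1 ≥ 7 gives C(9,3) = 84; x_2 ≥ 4 gives C(12,3) = 220; x_3 ≥ 3 gives C(13,3) = 286; x_4 ≥ 8 gives C(8,3) = 56. Together 646.
Add back pairs where two caps are both exceeded: 10 + 20 + 0 + 84 + 4 + 10 = 128.
By inclusion–exclusion the count is 560 − 646 + 128 = 42.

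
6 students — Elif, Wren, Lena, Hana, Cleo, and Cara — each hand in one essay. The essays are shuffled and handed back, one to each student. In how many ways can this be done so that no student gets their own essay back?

265

This is the derangement count D_6: permutations of 6 items with no fixed point.
By inclusion–exclusion this is Σ_{j=0}^{6} (−1)^j C(6,j)·(6−j)!.
Computing: 720 − 720 + 360 − 120 + 30 − 6 + 1 = 265.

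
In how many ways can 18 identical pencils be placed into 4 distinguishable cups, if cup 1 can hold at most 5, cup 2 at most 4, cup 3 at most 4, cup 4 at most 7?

Ignoring the caps, the number of non-negative solutions to x_1+…+x_4 = 18 is C(21,3) = 1330.
Subtract solutions that violate a single cap (substitute x_i' = x_i − (cap_i+1)): x_1 ≥ 6 gives C(15,3) = 455; x_2 ≥ 5 gives C(16,3) = 560; x_3 ≥ 5 gives C(16,3) = 560; x_4 ≥ 8 gives C(13,3) = 286. Together 1861.
Add back pairs where two caps are both exceeded: 120 + 120 + 35 + 165 + 56 + 56 = 552.
Subtract triples: 10 + 0 + 0 + 1 = 11.
By inclusion–exclusion the count is 1330 − 1861 + 552 − 11 = 10.

10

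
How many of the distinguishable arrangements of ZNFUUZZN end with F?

210

With the last slot taken by F, it remains to arrange the other 7 letters (ZNUUZZN).
Those 7 letters have N appearing twice, U appearing twice, and Z appearing 3 times, giving (7)!/(3!·2!·2!) = 210.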